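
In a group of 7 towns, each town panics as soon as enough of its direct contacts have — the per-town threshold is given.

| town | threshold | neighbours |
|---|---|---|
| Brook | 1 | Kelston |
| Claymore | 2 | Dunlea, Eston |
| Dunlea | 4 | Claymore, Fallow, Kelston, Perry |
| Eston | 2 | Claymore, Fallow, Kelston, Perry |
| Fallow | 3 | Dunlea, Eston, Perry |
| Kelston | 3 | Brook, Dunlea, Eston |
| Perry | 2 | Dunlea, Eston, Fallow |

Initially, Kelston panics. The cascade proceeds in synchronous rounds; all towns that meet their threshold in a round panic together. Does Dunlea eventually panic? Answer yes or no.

no

Round 1 — Kelston panics (initial).
Round 2 — checking thresholds:
  Brook: 1 of 1 neighbours ≥ 1, panics.
  Dunlea: 1 of 4 neighbours < 4, below threshold.
  Eston: 1 of 4 neighbours < 2, below threshold.
Round 3 — no new panics; cascade stops.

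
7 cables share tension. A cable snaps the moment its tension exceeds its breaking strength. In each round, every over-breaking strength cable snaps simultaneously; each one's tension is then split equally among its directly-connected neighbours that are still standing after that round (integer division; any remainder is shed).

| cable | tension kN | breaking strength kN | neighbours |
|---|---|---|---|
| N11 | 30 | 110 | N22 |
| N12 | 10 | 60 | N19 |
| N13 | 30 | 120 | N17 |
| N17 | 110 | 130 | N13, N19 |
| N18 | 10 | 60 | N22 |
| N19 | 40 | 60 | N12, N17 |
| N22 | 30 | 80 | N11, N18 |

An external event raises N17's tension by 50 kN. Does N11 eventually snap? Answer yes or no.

no

Round 1 — N17 at 160 > 130. N17 snaps.
  N17 sheds 160 kN to N13, N19: 80 each.
    N13: 30+80 = 110 ≤ 120
    N19: 40+80 = 120 > 60
Round 2 — N19 snaps.
  N19 sheds 120 kN to N12: 120 each.
    N12: 10+120 = 130 > 60
Round 3 — N12 snaps.
  N12 sheds 130 kN: no online neighbours, lost.
No further breaks.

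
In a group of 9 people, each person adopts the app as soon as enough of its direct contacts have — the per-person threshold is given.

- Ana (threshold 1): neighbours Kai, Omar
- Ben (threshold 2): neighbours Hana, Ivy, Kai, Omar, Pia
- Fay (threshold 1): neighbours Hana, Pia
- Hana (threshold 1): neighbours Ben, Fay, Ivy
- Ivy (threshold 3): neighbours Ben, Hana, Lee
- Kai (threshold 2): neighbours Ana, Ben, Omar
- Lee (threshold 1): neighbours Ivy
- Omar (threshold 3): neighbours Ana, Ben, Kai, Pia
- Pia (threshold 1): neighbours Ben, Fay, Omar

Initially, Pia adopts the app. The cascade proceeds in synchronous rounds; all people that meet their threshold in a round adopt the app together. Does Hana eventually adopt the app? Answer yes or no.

yes

Round 1 — Pia adopts the app (initial).
Round 2 — checking thresholds:
  Ben: 1 of 5 neighbours < 2, below threshold.
  Fay: 1 of 2 neighbours ≥ 1, adopts the app.
  Omar: 1 of 4 neighbours < 3, below threshold.
Round 3 — checking thresholds:
  Ben: 1 of 5 neighbours < 2, below threshold.
  Hana: 1 of 3 neighbours ≥ 1, adopts the app.
  Omar: 1 of 4 neighbours < 3, below threshold.
Round 4 — checking thresholds:
  Ben: 2 of 5 neighbours ≥ 2, adopts the app.
  Ivy: 1 of 3 neighbours < 3, below threshold.
  Omar: 1 of 4 neighbours < 3, below threshold.
Round 5 — no new adoptions; cascade stops.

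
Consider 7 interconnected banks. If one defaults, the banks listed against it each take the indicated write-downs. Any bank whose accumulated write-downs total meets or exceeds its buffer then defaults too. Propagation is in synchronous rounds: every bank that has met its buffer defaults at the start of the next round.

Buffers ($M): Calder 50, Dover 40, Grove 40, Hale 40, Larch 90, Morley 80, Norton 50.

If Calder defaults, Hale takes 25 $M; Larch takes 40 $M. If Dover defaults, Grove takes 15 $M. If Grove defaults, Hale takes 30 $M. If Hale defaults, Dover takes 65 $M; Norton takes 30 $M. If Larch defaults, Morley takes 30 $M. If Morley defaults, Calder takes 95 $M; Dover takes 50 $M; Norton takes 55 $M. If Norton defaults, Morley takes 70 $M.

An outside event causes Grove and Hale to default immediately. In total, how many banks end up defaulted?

Round 1 — Grove, Hale default (initial).
  Dover: +65 → 65 ≥ 40
  Norton: +30 → 30 < 50
Round 2 — Dover defaults.
No further defaults.

3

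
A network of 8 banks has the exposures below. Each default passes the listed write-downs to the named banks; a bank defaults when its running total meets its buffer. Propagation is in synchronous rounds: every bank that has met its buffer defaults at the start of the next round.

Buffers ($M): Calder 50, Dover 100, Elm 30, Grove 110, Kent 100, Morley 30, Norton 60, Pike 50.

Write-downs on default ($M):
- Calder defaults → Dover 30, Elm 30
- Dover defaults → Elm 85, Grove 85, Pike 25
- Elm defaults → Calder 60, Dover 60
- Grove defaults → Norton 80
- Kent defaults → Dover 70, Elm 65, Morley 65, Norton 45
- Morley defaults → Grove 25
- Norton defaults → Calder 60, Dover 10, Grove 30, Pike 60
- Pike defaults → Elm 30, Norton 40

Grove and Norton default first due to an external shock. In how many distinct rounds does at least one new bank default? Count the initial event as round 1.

4

Round 1 — Grove, Norton default (initial).
  Calder: +60 → 60 ≥ 50
  Dover: +10 → 10 < 100
  Pike: +60 → 60 ≥ 50
Round 2 — Calder, Pike default.
  Dover: +30 → 40 < 100
  Elm: +30+30 → 60 ≥ 30
Round 3 — Elm defaults.
  Dover: +60 → 100 ≥ 100
Round 4 — Dover defaults.
No further defaults.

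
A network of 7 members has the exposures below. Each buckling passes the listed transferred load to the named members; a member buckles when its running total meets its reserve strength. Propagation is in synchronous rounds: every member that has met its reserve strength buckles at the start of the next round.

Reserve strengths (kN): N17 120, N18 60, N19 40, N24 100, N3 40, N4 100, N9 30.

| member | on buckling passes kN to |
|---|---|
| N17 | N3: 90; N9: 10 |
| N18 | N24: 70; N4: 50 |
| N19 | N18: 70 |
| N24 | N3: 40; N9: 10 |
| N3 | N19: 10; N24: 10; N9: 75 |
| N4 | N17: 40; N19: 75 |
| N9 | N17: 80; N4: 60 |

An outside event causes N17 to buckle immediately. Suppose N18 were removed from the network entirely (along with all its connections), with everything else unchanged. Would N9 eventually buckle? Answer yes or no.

yes

With N18 removed:
Round 1 — N17 buckles (initial).
  N3: +90 → 90 ≥ 40
  N9: +10 → 10 < 30
Round 2 — N3 buckles.
  N19: +10 → 10 < 40
  N24: +10 → 10 < 100
  N9: +75 → 85 ≥ 30
Round 3 — N9 buckles.
  N4: +60 → 60 < 100
No further bucklings.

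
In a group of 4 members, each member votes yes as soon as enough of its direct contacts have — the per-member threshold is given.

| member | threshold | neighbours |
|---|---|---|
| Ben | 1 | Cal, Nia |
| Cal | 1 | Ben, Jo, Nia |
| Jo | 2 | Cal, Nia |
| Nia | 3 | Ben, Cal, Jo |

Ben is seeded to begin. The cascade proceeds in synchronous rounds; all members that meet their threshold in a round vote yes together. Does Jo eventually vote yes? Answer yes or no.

Round 1 — Ben votes yes (initial).
Round 2 — checking thresholds:
  Cal: 1 of 3 neighbours ≥ 1, votes yes.
  Nia: 1 of 3 neighbours < 3, holds.
Round 3 — no new yes votes; cascade stops.

no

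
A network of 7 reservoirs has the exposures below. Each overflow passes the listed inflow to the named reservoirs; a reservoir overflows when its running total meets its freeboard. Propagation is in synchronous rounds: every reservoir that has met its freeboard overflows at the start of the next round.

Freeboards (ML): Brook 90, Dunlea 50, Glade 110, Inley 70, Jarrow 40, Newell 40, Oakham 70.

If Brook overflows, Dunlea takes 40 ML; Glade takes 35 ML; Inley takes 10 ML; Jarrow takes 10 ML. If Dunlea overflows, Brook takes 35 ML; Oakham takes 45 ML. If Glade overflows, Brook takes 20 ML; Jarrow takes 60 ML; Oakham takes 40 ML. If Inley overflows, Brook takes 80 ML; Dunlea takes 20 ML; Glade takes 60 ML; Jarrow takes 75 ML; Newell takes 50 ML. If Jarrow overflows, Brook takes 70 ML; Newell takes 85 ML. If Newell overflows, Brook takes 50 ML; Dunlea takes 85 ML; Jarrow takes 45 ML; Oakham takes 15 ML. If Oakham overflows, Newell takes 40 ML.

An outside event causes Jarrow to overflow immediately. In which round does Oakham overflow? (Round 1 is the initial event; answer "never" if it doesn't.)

never

Round 1 — Jarrow overflows (initial).
  Brook: +70 → 70 < 90
  Newell: +85 → 85 ≥ 40
Round 2 — Newell overflows.
  Brook: +50 → 120 ≥ 90
  Dunlea: +85 → 85 ≥ 50
  Oakham: +15 → 15 < 70
Round 3 — Brook, Dunlea overflow.
  Glade: +35 → 35 < 110
  Inley: +10 → 10 < 70
  Oakham: +45 → 60 < 70
No further overflows.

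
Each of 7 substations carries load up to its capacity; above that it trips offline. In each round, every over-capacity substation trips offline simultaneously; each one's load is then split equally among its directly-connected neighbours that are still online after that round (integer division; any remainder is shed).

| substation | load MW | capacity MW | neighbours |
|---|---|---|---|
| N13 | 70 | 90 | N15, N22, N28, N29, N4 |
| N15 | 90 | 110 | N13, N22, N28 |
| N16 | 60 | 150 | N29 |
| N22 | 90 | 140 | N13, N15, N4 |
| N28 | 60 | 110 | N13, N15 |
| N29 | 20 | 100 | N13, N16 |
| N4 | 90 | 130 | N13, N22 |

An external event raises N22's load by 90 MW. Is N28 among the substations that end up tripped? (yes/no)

yes

Round 1 — N22 at 180 > 140. N22 trips offline.
  N22 sheds 180 MW to N13, N15, N4: 60 each.
    N13: 70+60 = 130 > 90
    N15: 90+60 = 150 > 110
    N4: 90+60 = 150 > 130
Round 2 — N13, N15, N4 trip offline.
  N13 sheds 130 MW to N28, N29: 65 each.
    N28: 60+65 = 125 > 110
    N29: 20+65 = 85 ≤ 100
  N15 sheds 150 MW to N28: 150 each.
    N28: 125+150 = 275 > 110
  N4 sheds 150 MW: no online neighbours, lost.
Round 3 — N28 trips offline.
  N28 sheds 275 MW: no online neighbours, lost.
No further trips.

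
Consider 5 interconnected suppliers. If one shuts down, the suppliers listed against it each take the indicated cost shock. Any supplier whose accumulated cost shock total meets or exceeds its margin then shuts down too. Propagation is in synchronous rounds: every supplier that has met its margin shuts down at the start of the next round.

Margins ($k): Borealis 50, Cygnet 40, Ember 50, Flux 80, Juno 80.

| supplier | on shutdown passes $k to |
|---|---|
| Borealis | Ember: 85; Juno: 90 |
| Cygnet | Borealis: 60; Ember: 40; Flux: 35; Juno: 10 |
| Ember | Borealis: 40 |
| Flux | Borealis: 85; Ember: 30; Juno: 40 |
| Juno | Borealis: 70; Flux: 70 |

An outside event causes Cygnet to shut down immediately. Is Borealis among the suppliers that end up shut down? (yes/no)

Round 1 — Cygnet shuts down (initial).
  Borealis: +60 → 60 ≥ 50
  Ember: +40 → 40 < 50
  Flux: +35 → 35 < 80
  Juno: +10 → 10 < 80
Round 2 — Borealis shuts down.
  Ember: +85 → 125 ≥ 50
  Juno: +90 → 100 ≥ 80
Round 3 — Ember, Juno shut down.
  Flux: +70 → 105 ≥ 80
Round 4 — Flux shuts down.
No further shutdowns.

yes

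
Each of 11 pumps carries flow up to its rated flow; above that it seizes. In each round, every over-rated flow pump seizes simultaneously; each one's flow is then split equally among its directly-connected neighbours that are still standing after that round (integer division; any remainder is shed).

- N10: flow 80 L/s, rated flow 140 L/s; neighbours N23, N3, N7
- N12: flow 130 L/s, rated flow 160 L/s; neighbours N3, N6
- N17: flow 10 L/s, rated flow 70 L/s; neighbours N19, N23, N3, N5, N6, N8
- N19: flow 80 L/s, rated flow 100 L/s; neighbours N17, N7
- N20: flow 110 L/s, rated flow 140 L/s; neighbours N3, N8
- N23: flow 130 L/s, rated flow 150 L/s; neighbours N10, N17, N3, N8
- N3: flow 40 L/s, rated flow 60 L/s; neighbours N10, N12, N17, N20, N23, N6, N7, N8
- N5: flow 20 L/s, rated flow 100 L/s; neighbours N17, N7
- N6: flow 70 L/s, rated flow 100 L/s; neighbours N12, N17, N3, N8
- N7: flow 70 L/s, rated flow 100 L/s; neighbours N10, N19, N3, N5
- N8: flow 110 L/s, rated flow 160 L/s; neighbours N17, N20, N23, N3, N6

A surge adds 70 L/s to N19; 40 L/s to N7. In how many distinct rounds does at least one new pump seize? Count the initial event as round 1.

Round 1 — N19 at 150 > 100; N7 at 110 > 100. N19, N7 seize.
  N19 sheds 150 L/s to N17: 150 each.
    N17: 10+150 = 160 > 70
  N7 sheds 110 L/s to N10, N3, N5: 36 each (2 lost).
    N10: 80+36 = 116 ≤ 140
    N3: 40+36 = 76 > 60
    N5: 20+36 = 56 ≤ 100
Round 2 — N17, N3 seize.
  N17 sheds 160 L/s to N23, N5, N6, N8: 40 each.
    N23: 130+40 = 170 > 150
    N5: 56+40 = 96 ≤ 100
    N6: 70+40 = 110 > 100
    N8: 110+40 = 150 ≤ 160
  N3 sheds 76 L/s to N10, N12, N20, N23, N6, N8: 12 each (4 lost).
    N10: 116+12 = 128 ≤ 140
    N12: 130+12 = 142 ≤ 160
    N20: 110+12 = 122 ≤ 140
    N23: 170+12 = 182 > 150
    N6: 110+12 = 122 > 100
    N8: 150+12 = 162 > 160
Round 3 — N23, N6, N8 seize.
  N23 sheds 182 L/s to N10: 182 each.
    N10: 128+182 = 310 > 140
  N6 sheds 122 L/s to N12: 122 each.
    N12: 142+122 = 264 > 160
  N8 sheds 162 L/s to N20: 162 each.
    N20: 122+162 = 284 > 140
Round 4 — N10, N12, N20 seize.
  N10 sheds 310 L/s: no online neighbours, lost.
  N12 sheds 264 L/s: no online neighbours, lost.
  N20 sheds 284 L/s: no online neighbours, lost.
No further seizures.

4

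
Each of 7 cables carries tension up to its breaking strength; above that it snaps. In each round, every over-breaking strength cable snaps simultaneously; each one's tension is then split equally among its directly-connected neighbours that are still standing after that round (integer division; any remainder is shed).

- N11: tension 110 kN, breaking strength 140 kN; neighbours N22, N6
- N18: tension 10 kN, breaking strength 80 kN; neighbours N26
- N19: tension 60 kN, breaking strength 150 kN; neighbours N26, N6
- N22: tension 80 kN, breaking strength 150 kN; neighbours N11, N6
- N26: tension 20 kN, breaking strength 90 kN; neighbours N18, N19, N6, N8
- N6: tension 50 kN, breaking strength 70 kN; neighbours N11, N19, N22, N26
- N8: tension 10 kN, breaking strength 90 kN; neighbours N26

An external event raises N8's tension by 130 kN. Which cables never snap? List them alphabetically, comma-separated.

N18, N19

Round 1 — N8 at 140 > 90. N8 snaps.
  N8 sheds 140 kN to N26: 140 each.
    N26: 20+140 = 160 > 90
Round 2 — N26 snaps.
  N26 sheds 160 kN to N18, N19, N6: 53 each (1 lost).
    N18: 10+53 = 63 ≤ 80
    N19: 60+53 = 113 ≤ 150
    N6: 50+53 = 103 > 70
Round 3 — N6 snaps.
  N6 sheds 103 kN to N11, N19, N22: 34 each (1 lost).
    N11: 110+34 = 144 > 140
    N19: 113+34 = 147 ≤ 150
    N22: 80+34 = 114 ≤ 150
Round 4 — N11 snaps.
  N11 sheds 144 kN to N22: 144 each.
    N22: 114+144 = 258 > 150
Round 5 — N22 snaps.
  N22 sheds 258 kN: no online neighbours, lost.
No further breaks.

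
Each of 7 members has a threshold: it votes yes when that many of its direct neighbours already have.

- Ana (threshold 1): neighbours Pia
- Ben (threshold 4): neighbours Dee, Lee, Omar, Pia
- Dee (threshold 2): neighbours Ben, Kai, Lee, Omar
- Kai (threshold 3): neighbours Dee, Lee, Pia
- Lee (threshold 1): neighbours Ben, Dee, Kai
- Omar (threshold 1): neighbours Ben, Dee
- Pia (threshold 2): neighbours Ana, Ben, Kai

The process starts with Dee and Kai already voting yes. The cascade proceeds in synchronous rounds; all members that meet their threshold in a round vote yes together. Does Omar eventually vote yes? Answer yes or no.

yes

Round 1 — Dee, Kai vote yes (initial).
Round 2 — checking thresholds:
  Ben: 1 of 4 neighbours < 4, not yet.
  Lee: 2 of 3 neighbours ≥ 1, votes yes.
  Omar: 1 of 2 neighbours ≥ 1, votes yes.
  Pia: 1 of 3 neighbours < 2, not yet.
Round 3 — no new yes votes; cascade stops.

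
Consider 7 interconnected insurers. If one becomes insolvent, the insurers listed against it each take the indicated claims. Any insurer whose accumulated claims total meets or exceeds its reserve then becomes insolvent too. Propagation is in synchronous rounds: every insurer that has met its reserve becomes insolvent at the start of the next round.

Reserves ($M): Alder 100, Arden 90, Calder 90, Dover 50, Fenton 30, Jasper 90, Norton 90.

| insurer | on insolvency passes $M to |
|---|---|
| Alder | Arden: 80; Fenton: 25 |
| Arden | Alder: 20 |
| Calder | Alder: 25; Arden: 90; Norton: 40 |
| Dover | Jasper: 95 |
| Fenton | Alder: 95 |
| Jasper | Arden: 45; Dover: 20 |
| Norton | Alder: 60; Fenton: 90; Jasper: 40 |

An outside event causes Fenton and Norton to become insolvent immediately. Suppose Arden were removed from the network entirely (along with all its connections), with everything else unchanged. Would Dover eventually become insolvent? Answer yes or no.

With Arden removed:
Round 1 — Fenton, Norton become insolvent (initial).
  Alder: +95+60 → 155 ≥ 100
  Jasper: +40 → 40 < 90
Round 2 — Alder becomes insolvent.
No further insolvencies.

no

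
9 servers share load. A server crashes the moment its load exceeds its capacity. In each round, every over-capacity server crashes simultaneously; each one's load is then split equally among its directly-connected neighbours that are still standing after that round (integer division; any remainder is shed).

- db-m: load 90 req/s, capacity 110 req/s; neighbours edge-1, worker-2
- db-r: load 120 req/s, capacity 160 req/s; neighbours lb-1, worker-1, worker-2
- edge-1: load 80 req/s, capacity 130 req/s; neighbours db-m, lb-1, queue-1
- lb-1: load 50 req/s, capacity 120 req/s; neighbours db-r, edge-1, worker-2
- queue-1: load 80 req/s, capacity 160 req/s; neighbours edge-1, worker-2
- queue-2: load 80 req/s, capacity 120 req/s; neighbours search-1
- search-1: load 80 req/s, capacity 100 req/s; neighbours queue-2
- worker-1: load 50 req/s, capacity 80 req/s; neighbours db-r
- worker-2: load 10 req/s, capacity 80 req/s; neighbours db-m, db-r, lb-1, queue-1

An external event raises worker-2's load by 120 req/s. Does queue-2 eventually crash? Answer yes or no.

Round 1 — worker-2 at 130 > 80. worker-2 crashes.
  worker-2 sheds 130 req/s to db-m, db-r, lb-1, queue-1: 32 each (2 lost).
    db-m: 90+32 = 122 > 110
    db-r: 120+32 = 152 ≤ 160
    lb-1: 50+32 = 82 ≤ 120
    queue-1: 80+32 = 112 ≤ 160
Round 2 — db-m crashes.
  db-m sheds 122 req/s to edge-1: 122 each.
    edge-1: 80+122 = 202 > 130
Round 3 — edge-1 crashes.
  edge-1 sheds 202 req/s to lb-1, queue-1: 101 each.
    lb-1: 82+101 = 183 > 120
    queue-1: 112+101 = 213 > 160
Round 4 — lb-1, queue-1 crash.
  lb-1 sheds 183 req/s to db-r: 183 each.
    db-r: 152+183 = 335 > 160
  queue-1 sheds 213 req/s: no online neighbours, lost.
Round 5 — db-r crashes.
  db-r sheds 335 req/s to worker-1: 335 each.
    worker-1: 50+335 = 385 > 80
Round 6 — worker-1 crashes.
  worker-1 sheds 385 req/s: no online neighbours, lost.
No further crashes.

no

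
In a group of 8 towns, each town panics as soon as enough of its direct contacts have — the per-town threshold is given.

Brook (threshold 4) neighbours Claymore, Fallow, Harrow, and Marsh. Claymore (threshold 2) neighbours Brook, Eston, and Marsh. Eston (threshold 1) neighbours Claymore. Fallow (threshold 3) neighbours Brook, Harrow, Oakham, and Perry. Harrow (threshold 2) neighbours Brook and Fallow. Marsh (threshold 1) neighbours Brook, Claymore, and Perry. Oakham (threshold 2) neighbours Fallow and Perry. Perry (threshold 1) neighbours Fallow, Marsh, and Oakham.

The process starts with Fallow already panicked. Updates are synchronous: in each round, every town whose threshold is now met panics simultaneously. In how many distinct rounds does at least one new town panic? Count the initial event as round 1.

3

Round 1 — Fallow panics (initial).
Round 2 — checking thresholds:
  Brook: 1 of 4 neighbours < 4, holds.
  Harrow: 1 of 2 neighbours < 2, holds.
  Oakham: 1 of 2 neighbours < 2, holds.
  Perry: 1 of 3 neighbours ≥ 1, panics.
Round 3 — checking thresholds:
  Brook: 1 of 4 neighbours < 4, holds.
  Harrow: 1 of 2 neighbours < 2, holds.
  Marsh: 1 of 3 neighbours ≥ 1, panics.
  Oakham: 2 of 2 neighbours ≥ 2, panics.
Round 4 — no new panics; cascade stops.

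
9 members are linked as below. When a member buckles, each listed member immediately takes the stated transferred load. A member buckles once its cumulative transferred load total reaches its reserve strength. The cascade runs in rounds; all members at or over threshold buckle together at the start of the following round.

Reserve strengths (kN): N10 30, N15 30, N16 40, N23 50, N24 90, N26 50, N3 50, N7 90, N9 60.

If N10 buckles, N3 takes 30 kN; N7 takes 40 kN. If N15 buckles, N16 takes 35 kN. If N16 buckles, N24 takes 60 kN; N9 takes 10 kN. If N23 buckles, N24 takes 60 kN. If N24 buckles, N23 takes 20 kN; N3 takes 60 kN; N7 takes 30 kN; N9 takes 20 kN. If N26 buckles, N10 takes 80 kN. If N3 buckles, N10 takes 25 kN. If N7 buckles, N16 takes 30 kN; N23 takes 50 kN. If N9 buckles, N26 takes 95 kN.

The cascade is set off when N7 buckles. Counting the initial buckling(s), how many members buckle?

Round 1 — N7 buckles (initial).
  N16: +30 → 30 < 40
  N23: +50 → 50 ≥ 50
Round 2 — N23 buckles.
  N24: +60 → 60 < 90
No further bucklings.

2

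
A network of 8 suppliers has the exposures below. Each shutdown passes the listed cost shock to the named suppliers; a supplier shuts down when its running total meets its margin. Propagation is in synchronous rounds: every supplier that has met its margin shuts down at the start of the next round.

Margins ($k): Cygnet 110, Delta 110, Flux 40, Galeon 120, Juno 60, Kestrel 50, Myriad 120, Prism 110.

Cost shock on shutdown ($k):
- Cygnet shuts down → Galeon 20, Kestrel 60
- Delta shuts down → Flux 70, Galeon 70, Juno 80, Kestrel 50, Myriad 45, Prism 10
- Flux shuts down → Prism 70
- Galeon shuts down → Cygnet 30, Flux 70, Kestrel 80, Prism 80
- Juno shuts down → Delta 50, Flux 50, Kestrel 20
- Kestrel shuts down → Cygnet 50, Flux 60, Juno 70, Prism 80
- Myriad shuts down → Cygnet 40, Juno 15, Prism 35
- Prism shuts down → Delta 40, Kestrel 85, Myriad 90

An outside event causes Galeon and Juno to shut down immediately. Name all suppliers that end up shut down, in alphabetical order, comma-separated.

Flux, Galeon, Juno, Kestrel, Prism

Round 1 — Galeon, Juno shut down (initial).
  Cygnet: +30 → 30 < 110
  Delta: +50 → 50 < 110
  Flux: +70+50 → 120 ≥ 40
  Kestrel: +80+20 → 100 ≥ 50
  Prism: +80 → 80 < 110
Round 2 — Flux, Kestrel shut down.
  Cygnet: +50 → 80 < 110
  Prism: +70+80 → 230 ≥ 110
Round 3 — Prism shuts down.
  Delta: +40 → 90 < 110
  Myriad: +90 → 90 < 120
No further shutdowns.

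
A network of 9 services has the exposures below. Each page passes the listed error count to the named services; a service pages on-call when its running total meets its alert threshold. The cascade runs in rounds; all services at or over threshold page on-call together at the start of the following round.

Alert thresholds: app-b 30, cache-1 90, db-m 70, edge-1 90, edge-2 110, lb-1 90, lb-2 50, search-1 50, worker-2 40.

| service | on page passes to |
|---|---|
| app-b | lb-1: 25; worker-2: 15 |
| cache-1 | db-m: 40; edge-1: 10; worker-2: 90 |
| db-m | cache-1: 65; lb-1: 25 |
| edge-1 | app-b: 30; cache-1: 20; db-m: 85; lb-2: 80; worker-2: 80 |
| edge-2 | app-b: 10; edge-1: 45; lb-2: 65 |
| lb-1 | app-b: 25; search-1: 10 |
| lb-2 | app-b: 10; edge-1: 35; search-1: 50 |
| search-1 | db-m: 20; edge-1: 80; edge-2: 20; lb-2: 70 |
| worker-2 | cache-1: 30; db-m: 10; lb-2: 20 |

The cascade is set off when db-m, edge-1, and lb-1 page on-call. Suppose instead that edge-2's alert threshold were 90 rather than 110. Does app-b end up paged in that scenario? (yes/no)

With edge-2's alert threshold at 90:
Round 1 — db-m, edge-1, lb-1 page on-call (initial).
  app-b: +30+25 → 55 ≥ 30
  cache-1: +65+20 → 85 < 90
  lb-2: +80 → 80 ≥ 50
  search-1: +10 → 10 < 50
  worker-2: +80 → 80 ≥ 40
Round 2 — app-b, lb-2, worker-2 page on-call.
  cache-1: +30 → 115 ≥ 90
  search-1: +50 → 60 ≥ 50
Round 3 — cache-1, search-1 page on-call.
  edge-2: +20 → 20 < 90
No further pages.

yes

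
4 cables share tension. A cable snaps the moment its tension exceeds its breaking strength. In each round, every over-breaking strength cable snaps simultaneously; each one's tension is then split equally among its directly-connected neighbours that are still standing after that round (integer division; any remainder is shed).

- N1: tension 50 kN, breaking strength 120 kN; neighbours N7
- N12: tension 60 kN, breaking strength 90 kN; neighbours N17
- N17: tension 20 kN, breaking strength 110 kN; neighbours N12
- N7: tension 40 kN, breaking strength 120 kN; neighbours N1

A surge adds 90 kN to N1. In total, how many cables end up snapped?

Round 1 — N1 at 140 > 120. N1 snaps.
  N1 sheds 140 kN to N7: 140 each.
    N7: 40+140 = 180 > 120
Round 2 — N7 snaps.
  N7 sheds 180 kN: no online neighbours, lost.
No further breaks.

2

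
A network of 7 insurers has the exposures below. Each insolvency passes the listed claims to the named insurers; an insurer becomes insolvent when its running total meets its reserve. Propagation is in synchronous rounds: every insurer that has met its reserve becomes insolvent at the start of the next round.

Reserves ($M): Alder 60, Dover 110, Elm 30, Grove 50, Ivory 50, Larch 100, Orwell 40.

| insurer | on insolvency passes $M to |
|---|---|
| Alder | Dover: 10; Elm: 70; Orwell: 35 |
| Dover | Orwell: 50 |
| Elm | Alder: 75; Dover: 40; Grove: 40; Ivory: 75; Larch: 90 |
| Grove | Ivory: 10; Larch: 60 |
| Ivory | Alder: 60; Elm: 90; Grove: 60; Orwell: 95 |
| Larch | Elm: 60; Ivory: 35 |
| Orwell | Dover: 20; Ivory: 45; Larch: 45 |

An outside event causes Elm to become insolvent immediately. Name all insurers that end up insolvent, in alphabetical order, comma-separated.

Alder, Elm, Grove, Ivory, Larch, Orwell

Round 1 — Elm becomes insolvent (initial).
  Alder: +75 → 75 ≥ 60
  Dover: +40 → 40 < 110
  Grove: +40 → 40 < 50
  Ivory: +75 → 75 ≥ 50
  Larch: +90 → 90 < 100
Round 2 — Alder, Ivory become insolvent.
  Dover: +10 → 50 < 110
  Grove: +60 → 100 ≥ 50
  Orwell: +35+95 → 130 ≥ 40
Round 3 — Grove, Orwell become insolvent.
  Dover: +20 → 70 < 110
  Larch: +60+45 → 195 ≥ 100
Round 4 — Larch becomes insolvent.
No further insolvencies.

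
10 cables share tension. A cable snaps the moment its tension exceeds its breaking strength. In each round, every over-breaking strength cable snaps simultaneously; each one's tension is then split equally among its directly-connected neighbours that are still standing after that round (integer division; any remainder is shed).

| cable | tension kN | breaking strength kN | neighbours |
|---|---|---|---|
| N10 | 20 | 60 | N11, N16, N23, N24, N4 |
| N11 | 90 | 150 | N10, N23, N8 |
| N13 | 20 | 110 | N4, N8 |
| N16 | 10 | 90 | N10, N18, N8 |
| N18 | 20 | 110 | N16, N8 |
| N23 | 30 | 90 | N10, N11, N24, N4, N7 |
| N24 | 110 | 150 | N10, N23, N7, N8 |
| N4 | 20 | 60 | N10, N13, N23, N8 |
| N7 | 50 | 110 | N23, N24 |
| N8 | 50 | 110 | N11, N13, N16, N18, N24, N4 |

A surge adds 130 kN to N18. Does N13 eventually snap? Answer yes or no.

Round 1 — N18 at 150 > 110. N18 snaps.
  N18 sheds 150 kN to N16, N8: 75 each.
    N16: 10+75 = 85 ≤ 90
    N8: 50+75 = 125 > 110
Round 2 — N8 snaps.
  N8 sheds 125 kN to N11, N13, N16, N24, N4: 25 each.
    N11: 90+25 = 115 ≤ 150
    N13: 20+25 = 45 ≤ 110
    N16: 85+25 = 110 > 90
    N24: 110+25 = 135 ≤ 150
    N4: 20+25 = 45 ≤ 60
Round 3 — N16 snaps.
  N16 sheds 110 kN to N10: 110 each.
    N10: 20+110 = 130 > 60
Round 4 — N10 snaps.
  N10 sheds 130 kN to N11, N23, N24, N4: 32 each (2 lost).
    N11: 115+32 = 147 ≤ 150
    N23: 30+32 = 62 ≤ 90
    N24: 135+32 = 167 > 150
    N4: 45+32 = 77 > 60
Round 5 — N24, N4 snap.
  N24 sheds 167 kN to N23, N7: 83 each (1 lost).
    N23: 62+83 = 145 > 90
    N7: 50+83 = 133 > 110
  N4 sheds 77 kN to N13, N23: 38 each (1 lost).
    N13: 45+38 = 83 ≤ 110
    N23: 145+38 = 183 > 90
Round 6 — N23, N7 snap.
  N23 sheds 183 kN to N11: 183 each.
    N11: 147+183 = 330 > 150
  N7 sheds 133 kN: no online neighbours, lost.
Round 7 — N11 snaps.
  N11 sheds 330 kN: no online neighbours, lost.
No further breaks.

no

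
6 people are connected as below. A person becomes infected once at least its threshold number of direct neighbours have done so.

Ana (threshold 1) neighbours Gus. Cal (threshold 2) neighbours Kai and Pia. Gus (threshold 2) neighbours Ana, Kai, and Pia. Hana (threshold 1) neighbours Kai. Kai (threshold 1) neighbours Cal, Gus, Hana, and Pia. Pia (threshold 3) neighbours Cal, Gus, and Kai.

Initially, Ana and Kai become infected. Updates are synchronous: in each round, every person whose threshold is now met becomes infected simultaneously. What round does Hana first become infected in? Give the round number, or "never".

Round 1 — Ana, Kai become infected (initial).
Round 2 — checking thresholds:
  Cal: 1 of 2 neighbours < 2, below threshold.
  Gus: 2 of 3 neighbours ≥ 2, becomes infected.
  Hana: 1 of 1 neighbours ≥ 1, becomes infected.
  Pia: 1 of 3 neighbours < 3, below threshold.
Round 3 — no new infections; cascade stops.

2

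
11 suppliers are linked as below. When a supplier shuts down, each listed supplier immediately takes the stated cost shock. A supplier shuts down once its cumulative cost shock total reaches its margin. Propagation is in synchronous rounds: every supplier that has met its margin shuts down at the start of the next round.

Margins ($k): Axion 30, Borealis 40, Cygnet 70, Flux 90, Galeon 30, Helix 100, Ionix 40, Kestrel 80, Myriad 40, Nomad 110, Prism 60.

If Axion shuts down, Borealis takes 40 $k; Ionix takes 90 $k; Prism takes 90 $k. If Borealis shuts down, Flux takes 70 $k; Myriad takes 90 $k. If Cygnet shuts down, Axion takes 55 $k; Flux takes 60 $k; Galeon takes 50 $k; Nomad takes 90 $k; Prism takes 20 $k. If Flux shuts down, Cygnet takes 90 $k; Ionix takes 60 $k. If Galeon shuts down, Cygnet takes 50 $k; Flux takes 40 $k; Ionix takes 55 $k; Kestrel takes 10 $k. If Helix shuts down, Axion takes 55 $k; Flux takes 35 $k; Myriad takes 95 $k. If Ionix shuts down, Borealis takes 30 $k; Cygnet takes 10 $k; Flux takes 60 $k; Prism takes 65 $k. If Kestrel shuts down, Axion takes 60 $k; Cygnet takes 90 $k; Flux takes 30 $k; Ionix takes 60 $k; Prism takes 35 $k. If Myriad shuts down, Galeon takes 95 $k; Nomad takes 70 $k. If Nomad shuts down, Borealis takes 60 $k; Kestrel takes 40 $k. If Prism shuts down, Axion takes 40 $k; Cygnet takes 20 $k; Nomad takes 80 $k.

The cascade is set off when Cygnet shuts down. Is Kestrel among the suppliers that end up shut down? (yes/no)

no

Round 1 — Cygnet shuts down (initial).
  Axion: +55 → 55 ≥ 30
  Flux: +60 → 60 < 90
  Galeon: +50 → 50 ≥ 30
  Nomad: +90 → 90 < 110
  Prism: +20 → 20 < 60
Round 2 — Axion, Galeon shut down.
  Borealis: +40 → 40 ≥ 40
  Flux: +40 → 100 ≥ 90
  Ionix: +90+55 → 145 ≥ 40
  Kestrel: +10 → 10 < 80
  Prism: +90 → 110 ≥ 60
Round 3 — Borealis, Flux, Ionix, Prism shut down.
  Myriad: +90 → 90 ≥ 40
  Nomad: +80 → 170 ≥ 110
Round 4 — Myriad, Nomad shut down.
  Kestrel: +40 → 50 < 80
No further shutdowns.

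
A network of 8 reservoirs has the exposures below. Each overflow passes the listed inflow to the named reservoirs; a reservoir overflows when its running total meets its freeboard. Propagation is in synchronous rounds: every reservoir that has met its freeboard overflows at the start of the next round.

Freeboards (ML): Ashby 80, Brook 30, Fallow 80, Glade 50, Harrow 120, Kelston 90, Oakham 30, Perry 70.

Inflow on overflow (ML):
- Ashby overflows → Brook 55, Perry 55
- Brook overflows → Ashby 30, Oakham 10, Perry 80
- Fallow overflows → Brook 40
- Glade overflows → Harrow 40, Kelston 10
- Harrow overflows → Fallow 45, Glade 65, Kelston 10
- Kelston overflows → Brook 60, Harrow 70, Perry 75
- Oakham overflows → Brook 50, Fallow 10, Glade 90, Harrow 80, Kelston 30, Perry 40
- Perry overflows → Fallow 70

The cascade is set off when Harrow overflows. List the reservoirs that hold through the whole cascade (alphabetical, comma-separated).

Ashby, Brook, Fallow, Kelston, Oakham, Perry

Round 1 — Harrow overflows (initial).
  Fallow: +45 → 45 < 80
  Glade: +65 → 65 ≥ 50
  Kelston: +10 → 10 < 90
Round 2 — Glade overflows.
  Kelston: +10 → 20 < 90
No further overflows.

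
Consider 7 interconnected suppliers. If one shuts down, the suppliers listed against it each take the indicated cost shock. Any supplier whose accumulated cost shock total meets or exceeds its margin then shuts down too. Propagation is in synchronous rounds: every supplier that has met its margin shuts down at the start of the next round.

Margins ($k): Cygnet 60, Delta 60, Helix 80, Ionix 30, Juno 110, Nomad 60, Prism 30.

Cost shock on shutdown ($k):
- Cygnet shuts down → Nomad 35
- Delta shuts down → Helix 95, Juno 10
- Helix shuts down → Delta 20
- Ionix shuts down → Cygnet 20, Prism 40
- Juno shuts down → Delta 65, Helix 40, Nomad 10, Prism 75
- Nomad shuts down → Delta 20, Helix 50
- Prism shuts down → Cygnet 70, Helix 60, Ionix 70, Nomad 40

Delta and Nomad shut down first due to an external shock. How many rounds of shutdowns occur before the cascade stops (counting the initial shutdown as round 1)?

Round 1 — Delta, Nomad shut down (initial).
  Helix: +95+50 → 145 ≥ 80
  Juno: +10 → 10 < 110
Round 2 — Helix shuts down.
No further shutdowns.

2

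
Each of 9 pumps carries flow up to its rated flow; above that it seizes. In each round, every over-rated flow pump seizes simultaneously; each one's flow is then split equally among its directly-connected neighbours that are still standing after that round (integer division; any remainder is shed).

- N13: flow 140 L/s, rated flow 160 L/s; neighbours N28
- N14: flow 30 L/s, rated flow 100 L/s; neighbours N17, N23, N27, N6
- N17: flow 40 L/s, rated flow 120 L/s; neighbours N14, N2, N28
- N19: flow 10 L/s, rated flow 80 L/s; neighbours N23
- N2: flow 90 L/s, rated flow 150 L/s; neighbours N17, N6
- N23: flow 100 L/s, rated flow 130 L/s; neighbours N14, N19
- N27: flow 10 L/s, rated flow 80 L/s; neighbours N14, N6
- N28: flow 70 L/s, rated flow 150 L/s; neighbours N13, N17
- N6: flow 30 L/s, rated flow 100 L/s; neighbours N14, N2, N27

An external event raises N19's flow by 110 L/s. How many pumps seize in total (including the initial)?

Round 1 — N19 at 120 > 80. N19 seizes.
  N19 sheds 120 L/s to N23: 120 each.
    N23: 100+120 = 220 > 130
Round 2 — N23 seizes.
  N23 sheds 220 L/s to N14: 220 each.
    N14: 30+220 = 250 > 100
Round 3 — N14 seizes.
  N14 sheds 250 L/s to N17, N27, N6: 83 each (1 lost).
    N17: 40+83 = 123 > 120
    N27: 10+83 = 93 > 80
    N6: 30+83 = 113 > 100
Round 4 — N17, N27, N6 seize.
  N17 sheds 123 L/s to N2, N28: 61 each (1 lost).
    N2: 90+61 = 151 > 150
    N28: 70+61 = 131 ≤ 150
  N27 sheds 93 L/s: no online neighbours, lost.
  N6 sheds 113 L/s to N2: 113 each.
    N2: 151+113 = 264 > 150
Round 5 — N2 seizes.
  N2 sheds 264 L/s: no online neighbours, lost.
No further seizures.

7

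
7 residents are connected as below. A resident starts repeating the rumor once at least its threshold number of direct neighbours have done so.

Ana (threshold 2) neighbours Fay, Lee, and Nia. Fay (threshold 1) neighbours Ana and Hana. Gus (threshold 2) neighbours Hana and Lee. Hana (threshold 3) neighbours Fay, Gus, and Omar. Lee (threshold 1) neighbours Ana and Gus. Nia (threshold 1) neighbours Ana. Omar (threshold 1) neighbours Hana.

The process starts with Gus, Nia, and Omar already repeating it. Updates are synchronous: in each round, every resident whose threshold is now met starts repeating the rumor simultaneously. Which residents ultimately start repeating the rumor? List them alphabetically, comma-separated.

Round 1 — Gus, Nia, Omar start repeating the rumor (initial).
Round 2 — checking thresholds:
  Ana: 1 of 3 neighbours < 2, holds.
  Hana: 2 of 3 neighbours < 3, holds.
  Lee: 1 of 2 neighbours ≥ 1, starts repeating the rumor.
Round 3 — checking thresholds:
  Ana: 2 of 3 neighbours ≥ 2, starts repeating the rumor.
  Hana: 2 of 3 neighbours < 3, holds.
Round 4 — checking thresholds:
  Fay: 1 of 2 neighbours ≥ 1, starts repeating the rumor.
  Hana: 2 of 3 neighbours < 3, holds.
Round 5 — checking thresholds:
  Hana: 3 of 3 neighbours ≥ 3, starts repeating the rumor.
Round 6 — no new spreads; cascade stops.

Ana, Fay, Gus, Hana, Lee, Nia, Omar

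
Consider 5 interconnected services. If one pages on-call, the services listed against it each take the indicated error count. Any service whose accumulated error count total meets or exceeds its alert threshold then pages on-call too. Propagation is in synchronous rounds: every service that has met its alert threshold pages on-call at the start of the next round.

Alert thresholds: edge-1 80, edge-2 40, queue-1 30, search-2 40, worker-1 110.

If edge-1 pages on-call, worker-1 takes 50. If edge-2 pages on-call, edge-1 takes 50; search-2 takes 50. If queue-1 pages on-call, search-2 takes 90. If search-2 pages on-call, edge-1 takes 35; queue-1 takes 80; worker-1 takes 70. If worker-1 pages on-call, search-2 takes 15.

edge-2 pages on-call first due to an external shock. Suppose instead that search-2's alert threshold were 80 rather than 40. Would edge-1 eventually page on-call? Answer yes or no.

With search-2's alert threshold at 80:
Round 1 — edge-2 pages on-call (initial).
  edge-1: +50 → 50 < 80
  search-2: +50 → 50 < 80
No further pages.

no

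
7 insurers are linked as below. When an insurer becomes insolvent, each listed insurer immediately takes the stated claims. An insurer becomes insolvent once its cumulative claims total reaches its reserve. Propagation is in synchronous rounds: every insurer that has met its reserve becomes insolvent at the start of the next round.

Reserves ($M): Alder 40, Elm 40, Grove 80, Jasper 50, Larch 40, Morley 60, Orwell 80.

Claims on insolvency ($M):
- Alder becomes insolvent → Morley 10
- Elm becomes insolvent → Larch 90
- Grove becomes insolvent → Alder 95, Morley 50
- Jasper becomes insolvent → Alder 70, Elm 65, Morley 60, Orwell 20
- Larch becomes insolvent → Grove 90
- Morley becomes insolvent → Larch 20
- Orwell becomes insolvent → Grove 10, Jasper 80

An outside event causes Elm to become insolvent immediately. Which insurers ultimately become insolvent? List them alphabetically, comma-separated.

Round 1 — Elm becomes insolvent (initial).
  Larch: +90 → 90 ≥ 40
Round 2 — Larch becomes insolvent.
  Grove: +90 → 90 ≥ 80
Round 3 — Grove becomes insolvent.
  Alder: +95 → 95 ≥ 40
  Morley: +50 → 50 < 60
Round 4 — Alder becomes insolvent.
  Morley: +10 → 60 ≥ 60
Round 5 — Morley becomes insolvent.
No further insolvencies.

Alder, Elm, Grove, Larch, Morley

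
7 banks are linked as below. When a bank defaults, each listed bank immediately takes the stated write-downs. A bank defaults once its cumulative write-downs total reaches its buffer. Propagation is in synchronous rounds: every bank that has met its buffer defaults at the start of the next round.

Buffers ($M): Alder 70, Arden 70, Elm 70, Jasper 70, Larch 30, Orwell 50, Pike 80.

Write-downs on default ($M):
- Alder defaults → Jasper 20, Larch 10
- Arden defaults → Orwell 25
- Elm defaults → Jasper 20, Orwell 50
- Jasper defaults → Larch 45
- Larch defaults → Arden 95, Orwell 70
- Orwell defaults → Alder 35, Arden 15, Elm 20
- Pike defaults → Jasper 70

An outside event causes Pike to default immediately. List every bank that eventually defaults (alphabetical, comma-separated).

Arden, Jasper, Larch, Orwell, Pike

Round 1 — Pike defaults (initial).
  Jasper: +70 → 70 ≥ 70
Round 2 — Jasper defaults.
  Larch: +45 → 45 ≥ 30
Round 3 — Larch defaults.
  Arden: +95 → 95 ≥ 70
  Orwell: +70 → 70 ≥ 50
Round 4 — Arden, Orwell default.
  Alder: +35 → 35 < 70
  Elm: +20 → 20 < 70
No further defaults.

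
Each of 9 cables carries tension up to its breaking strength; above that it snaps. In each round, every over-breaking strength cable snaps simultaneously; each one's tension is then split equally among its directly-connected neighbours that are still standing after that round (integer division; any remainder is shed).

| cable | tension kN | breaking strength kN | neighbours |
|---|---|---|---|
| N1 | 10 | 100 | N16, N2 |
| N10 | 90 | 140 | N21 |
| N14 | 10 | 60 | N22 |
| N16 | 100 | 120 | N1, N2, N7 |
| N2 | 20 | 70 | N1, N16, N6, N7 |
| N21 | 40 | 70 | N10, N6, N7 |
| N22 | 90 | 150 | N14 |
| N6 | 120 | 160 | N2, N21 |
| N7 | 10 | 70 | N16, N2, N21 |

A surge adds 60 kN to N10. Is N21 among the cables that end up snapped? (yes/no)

yes

Round 1 — N10 at 150 > 140. N10 snaps.
  N10 sheds 150 kN to N21: 150 each.
    N21: 40+150 = 190 > 70
Round 2 — N21 snaps.
  N21 sheds 190 kN to N6, N7: 95 each.
    N6: 120+95 = 215 > 160
    N7: 10+95 = 105 > 70
Round 3 — N6, N7 snap.
  N6 sheds 215 kN to N2: 215 each.
    N2: 20+215 = 235 > 70
  N7 sheds 105 kN to N16, N2: 52 each (1 lost).
    N16: 100+52 = 152 > 120
    N2: 235+52 = 287 > 70
Round 4 — N16, N2 snap.
  N16 sheds 152 kN to N1: 152 each.
    N1: 10+152 = 162 > 100
  N2 sheds 287 kN to N1: 287 each.
    N1: 162+287 = 449 > 100
Round 5 — N1 snaps.
  N1 sheds 449 kN: no online neighbours, lost.
No further breaks.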